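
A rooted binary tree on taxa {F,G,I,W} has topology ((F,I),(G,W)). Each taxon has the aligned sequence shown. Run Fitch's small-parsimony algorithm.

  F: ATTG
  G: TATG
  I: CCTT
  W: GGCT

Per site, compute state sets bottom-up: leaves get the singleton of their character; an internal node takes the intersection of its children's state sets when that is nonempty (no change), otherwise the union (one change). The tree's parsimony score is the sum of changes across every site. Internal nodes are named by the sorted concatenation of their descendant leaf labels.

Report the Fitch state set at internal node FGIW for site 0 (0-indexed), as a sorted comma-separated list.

[col 0] FI: children F:{A}, I:{C} ∪→ {A,C}; cost 1
[col 0] GW: children G:{T}, W:{G} ∪→ {G,T}; cost 1
[col 0] FGIW: children FI:{A,C}, GW:{G,T} ∪→ {A,C,G,T}; cost 1
[col 1] FI: children F:{T}, I:{C} ∪→ {C,T}; cost 1
[col 1] GW: children G:{A}, W:{G} ∪→ {A,G}; cost 1
[col 1] FGIW: children FI:{C,T}, GW:{A,G} ∪→ {A,C,G,T}; cost 1
[col 2] FI: children F:{T}, I:{T} ∩→ {T}; cost 0
[col 2] GW: children G:{T}, W:{C} ∪→ {C,T}; cost 1
[col 2] FGIW: children FI:{T}, GW:{C,T} ∩→ {T}; cost 0
[col 3] FI: children F:{G}, I:{T} ∪→ {G,T}; cost 1
[col 3] GW: children G:{G}, W:{T} ∪→ {G,T}; cost 1
[col 3] FGIW: children FI:{G,T}, GW:{G,T} ∩→ {G,T}; cost 0
per-site changes: [3, 3, 1, 2]; total = 9

A,C,G,T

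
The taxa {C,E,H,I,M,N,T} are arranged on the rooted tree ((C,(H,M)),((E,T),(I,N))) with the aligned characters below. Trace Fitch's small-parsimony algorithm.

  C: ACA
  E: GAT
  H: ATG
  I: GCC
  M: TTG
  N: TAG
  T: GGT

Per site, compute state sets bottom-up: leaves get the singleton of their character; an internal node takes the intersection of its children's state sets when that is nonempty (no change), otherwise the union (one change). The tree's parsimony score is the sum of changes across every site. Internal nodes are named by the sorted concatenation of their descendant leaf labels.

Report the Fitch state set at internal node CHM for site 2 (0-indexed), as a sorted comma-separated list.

HM@0: {A} ∪ {T} = {A,T} (union, +1)
CHM@0: {A} ∩ {A,T} = {A} (intersection, +0)
ET@0: {G} ∩ {G} = {G} (intersection, +0)
IN@0: {G} ∪ {T} = {G,T} (union, +1)
EINT@0: {G} ∩ {G,T} = {G} (intersection, +0)
CEHIMNT@0: {A} ∪ {G} = {A,G} (union, +1)
HM@1: {T} ∩ {T} = {T} (intersection, +0)
CHM@1: {C} ∪ {T} = {C,T} (union, +1)
ET@1: {A} ∪ {G} = {A,G} (union, +1)
IN@1: {C} ∪ {A} = {A,C} (union, +1)
EINT@1: {A,G} ∩ {A,C} = {A} (intersection, +0)
CEHIMNT@1: {C,T} ∪ {A} = {A,C,T} (union, +1)
HM@2: {G} ∩ {G} = {G} (intersection, +0)
CHM@2: {A} ∪ {G} = {A,G} (union, +1)
ET@2: {T} ∩ {T} = {T} (intersection, +0)
IN@2: {C} ∪ {G} = {C,G} (union, +1)
EINT@2: {T} ∪ {C,G} = {C,G,T} (union, +1)
CEHIMNT@2: {A,G} ∩ {C,G,T} = {G} (intersection, +0)
per-site changes: [3, 4, 3]; total = 10

A,G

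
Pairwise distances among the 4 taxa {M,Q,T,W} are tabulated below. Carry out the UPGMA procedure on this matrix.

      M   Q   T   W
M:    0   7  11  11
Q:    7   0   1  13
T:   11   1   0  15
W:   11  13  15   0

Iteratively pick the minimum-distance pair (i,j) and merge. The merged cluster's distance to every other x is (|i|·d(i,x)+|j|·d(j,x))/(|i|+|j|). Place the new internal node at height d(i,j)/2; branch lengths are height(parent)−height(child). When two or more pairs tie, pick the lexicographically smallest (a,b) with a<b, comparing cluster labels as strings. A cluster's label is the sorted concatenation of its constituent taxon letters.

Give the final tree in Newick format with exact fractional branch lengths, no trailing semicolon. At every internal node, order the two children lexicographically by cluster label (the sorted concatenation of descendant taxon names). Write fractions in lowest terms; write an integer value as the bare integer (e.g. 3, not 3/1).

iteration 1: select Q,T (d=1); attach at lengths (1/2, 1/2); label the merged cluster QT
  updated: d(M,QT)=9, d(QT,W)=14
iteration 2: select M,QT (d=9); attach at lengths (9/2, 4); label the merged cluster MQT
  updated: d(MQT,W)=13
iteration 3: select MQT,W (d=13); attach at lengths (2, 13/2); label the merged cluster MQTW
final tree: ((M:9/2,(Q:1/2,T:1/2):4):2,W:13/2)
total length: 18

((M:9/2,(Q:1/2,T:1/2):4):2,W:13/2)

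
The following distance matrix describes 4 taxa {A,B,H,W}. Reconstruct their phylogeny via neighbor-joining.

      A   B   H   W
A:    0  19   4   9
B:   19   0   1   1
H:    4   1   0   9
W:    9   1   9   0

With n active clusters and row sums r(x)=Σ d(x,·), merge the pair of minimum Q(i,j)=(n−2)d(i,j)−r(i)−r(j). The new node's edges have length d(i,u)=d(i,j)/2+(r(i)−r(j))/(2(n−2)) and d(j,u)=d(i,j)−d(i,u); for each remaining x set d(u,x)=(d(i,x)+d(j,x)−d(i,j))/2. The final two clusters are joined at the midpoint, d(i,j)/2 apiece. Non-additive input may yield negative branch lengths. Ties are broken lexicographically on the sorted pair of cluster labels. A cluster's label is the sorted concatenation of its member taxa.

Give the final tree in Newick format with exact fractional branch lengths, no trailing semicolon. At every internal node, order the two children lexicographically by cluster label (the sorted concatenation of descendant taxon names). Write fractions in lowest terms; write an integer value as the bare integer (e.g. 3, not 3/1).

iteration 1: select A,H (d=4, Q=-38); attach at lengths (13/2, -5/2); label the merged cluster AH
  updated: d(AH,B)=8, d(AH,W)=7
iteration 2: select AH,B (d=8, Q=-16); attach at lengths (7, 1); label the merged cluster ABH
  updated: d(ABH,W)=0
iteration 3: select ABH,W (d=0); attach at lengths (0, 0); label the merged cluster ABHW
final tree: (((A:13/2,H:-5/2):7,B:1):0,W:0)
total length: 12

(((A:13/2,H:-5/2):7,B:1):0,W:0)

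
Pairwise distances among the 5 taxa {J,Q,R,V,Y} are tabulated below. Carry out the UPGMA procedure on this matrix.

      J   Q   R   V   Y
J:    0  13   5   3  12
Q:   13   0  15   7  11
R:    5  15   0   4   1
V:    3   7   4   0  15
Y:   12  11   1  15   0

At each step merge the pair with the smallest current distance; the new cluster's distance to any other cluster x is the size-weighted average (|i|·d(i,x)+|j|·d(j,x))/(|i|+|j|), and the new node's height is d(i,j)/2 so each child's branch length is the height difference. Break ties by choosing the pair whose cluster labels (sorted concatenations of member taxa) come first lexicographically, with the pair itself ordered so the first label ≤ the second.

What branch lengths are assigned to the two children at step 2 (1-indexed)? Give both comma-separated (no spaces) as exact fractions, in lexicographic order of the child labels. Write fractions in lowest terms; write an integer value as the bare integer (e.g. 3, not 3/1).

iteration 1: select R,Y (d=1); attach at lengths (1/2, 1/2); label the merged cluster RY
  updated: d(J,RY)=17/2, d(Q,RY)=13, d(RY,V)=19/2
iteration 2: select J,V (d=3); attach at lengths (3/2, 3/2); label the merged cluster JV
  updated: d(JV,Q)=10, d(JV,RY)=9
iteration 3: select JV,RY (d=9); attach at lengths (3, 4); label the merged cluster JRVY
  updated: d(JRVY,Q)=23/2
iteration 4: select JRVY,Q (d=23/2); attach at lengths (5/4, 23/4); label the merged cluster JQRVY
final tree: (((J:3/2,V:3/2):3,(R:1/2,Y:1/2):4):5/4,Q:23/4)
total length: 18

3/2,3/2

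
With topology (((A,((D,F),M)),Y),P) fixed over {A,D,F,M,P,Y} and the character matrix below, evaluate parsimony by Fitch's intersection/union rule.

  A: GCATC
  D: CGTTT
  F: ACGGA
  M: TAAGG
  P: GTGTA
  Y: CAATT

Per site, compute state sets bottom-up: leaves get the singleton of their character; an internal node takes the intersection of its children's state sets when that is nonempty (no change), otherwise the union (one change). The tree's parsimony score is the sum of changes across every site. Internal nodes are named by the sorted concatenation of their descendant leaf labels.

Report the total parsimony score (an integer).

DF@0: {C} ∪ {A} = {A,C} (union, +1)
DFM@0: {A,C} ∪ {T} = {A,C,T} (union, +1)
ADFM@0: {G} ∪ {A,C,T} = {A,C,G,T} (union, +1)
ADFMY@0: {A,C,G,T} ∩ {C} = {C} (intersection, +0)
ADFMPY@0: {C} ∪ {G} = {C,G} (union, +1)
DF@1: {G} ∪ {C} = {C,G} (union, +1)
DFM@1: {C,G} ∪ {A} = {A,C,G} (union, +1)
ADFM@1: {C} ∩ {A,C,G} = {C} (intersection, +0)
ADFMY@1: {C} ∪ {A} = {A,C} (union, +1)
ADFMPY@1: {A,C} ∪ {T} = {A,C,T} (union, +1)
DF@2: {T} ∪ {G} = {G,T} (union, +1)
DFM@2: {G,T} ∪ {A} = {A,G,T} (union, +1)
ADFM@2: {A} ∩ {A,G,T} = {A} (intersection, +0)
ADFMY@2: {A} ∩ {A} = {A} (intersection, +0)
ADFMPY@2: {A} ∪ {G} = {A,G} (union, +1)
DF@3: {T} ∪ {G} = {G,T} (union, +1)
DFM@3: {G,T} ∩ {G} = {G} (intersection, +0)
ADFM@3: {T} ∪ {G} = {G,T} (union, +1)
ADFMY@3: {G,T} ∩ {T} = {T} (intersection, +0)
ADFMPY@3: {T} ∩ {T} = {T} (intersection, +0)
DF@4: {T} ∪ {A} = {A,T} (union, +1)
DFM@4: {A,T} ∪ {G} = {A,G,T} (union, +1)
ADFM@4: {C} ∪ {A,G,T} = {A,C,G,T} (union, +1)
ADFMY@4: {A,C,G,T} ∩ {T} = {T} (intersection, +0)
ADFMPY@4: {T} ∪ {A} = {A,T} (union, +1)
per-site changes: [4, 4, 3, 2, 4]; total = 17

17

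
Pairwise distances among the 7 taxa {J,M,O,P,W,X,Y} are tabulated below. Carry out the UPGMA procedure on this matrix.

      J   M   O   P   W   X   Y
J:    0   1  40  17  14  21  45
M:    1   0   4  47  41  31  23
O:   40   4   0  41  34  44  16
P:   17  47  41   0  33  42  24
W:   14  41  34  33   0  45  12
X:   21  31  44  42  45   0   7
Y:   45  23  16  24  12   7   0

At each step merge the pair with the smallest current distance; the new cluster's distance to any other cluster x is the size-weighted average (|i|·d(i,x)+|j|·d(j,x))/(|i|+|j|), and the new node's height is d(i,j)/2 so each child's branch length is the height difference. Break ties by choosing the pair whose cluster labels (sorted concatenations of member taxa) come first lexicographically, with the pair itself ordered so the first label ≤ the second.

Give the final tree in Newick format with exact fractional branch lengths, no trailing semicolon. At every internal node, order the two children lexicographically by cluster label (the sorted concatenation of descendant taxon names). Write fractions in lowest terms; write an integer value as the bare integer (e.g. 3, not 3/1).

iteration 1: select J,M (d=1); attach at lengths (1/2, 1/2); label the merged cluster JM
  updated: d(JM,O)=22, d(JM,P)=32, d(JM,W)=55/2, d(JM,X)=26, d(JM,Y)=34
iteration 2: select X,Y (d=7); attach at lengths (7/2, 7/2); label the merged cluster XY
  updated: d(JM,XY)=30, d(O,XY)=30, d(P,XY)=33, d(W,XY)=57/2
iteration 3: select JM,O (d=22); attach at lengths (21/2, 11); label the merged cluster JMO
  updated: d(JMO,P)=35, d(JMO,W)=89/3, d(JMO,XY)=30
iteration 4: select W,XY (d=57/2); attach at lengths (57/4, 43/4); label the merged cluster WXY
  updated: d(JMO,WXY)=269/9, d(P,WXY)=33
iteration 5: select JMO,WXY (d=269/9); attach at lengths (71/18, 25/36); label the merged cluster JMOWXY
  updated: d(JMOWXY,P)=34
iteration 6: select JMOWXY,P (d=34); attach at lengths (37/18, 17); label the merged cluster JMOPWXY
final tree: ((((J:1/2,M:1/2):21/2,O:11):71/18,(W:57/4,(X:7/2,Y:7/2):43/4):25/36):37/18,P:17)
total length: 2815/36

((((J:1/2,M:1/2):21/2,O:11):71/18,(W:57/4,(X:7/2,Y:7/2):43/4):25/36):37/18,P:17)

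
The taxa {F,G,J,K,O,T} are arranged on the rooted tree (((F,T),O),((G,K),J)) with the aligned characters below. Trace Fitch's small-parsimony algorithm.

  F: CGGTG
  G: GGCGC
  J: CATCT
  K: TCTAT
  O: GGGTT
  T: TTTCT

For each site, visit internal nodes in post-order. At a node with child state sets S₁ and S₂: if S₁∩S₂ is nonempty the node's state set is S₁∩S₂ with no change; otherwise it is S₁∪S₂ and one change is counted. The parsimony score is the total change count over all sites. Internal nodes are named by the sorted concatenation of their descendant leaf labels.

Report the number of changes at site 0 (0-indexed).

4

[col 0] FT: children F:{C}, T:{T} ∪→ {C,T}; cost 1
[col 0] FOT: children FT:{C,T}, O:{G} ∪→ {C,G,T}; cost 1
[col 0] GK: children G:{G}, K:{T} ∪→ {G,T}; cost 1
[col 0] GJK: children GK:{G,T}, J:{C} ∪→ {C,G,T}; cost 1
[col 0] FGJKOT: children FOT:{C,G,T}, GJK:{C,G,T} ∩→ {C,G,T}; cost 0
[col 1] FT: children F:{G}, T:{T} ∪→ {G,T}; cost 1
[col 1] FOT: children FT:{G,T}, O:{G} ∩→ {G}; cost 0
[col 1] GK: children G:{G}, K:{C} ∪→ {C,G}; cost 1
[col 1] GJK: children GK:{C,G}, J:{A} ∪→ {A,C,G}; cost 1
[col 1] FGJKOT: children FOT:{G}, GJK:{A,C,G} ∩→ {G}; cost 0
[col 2] FT: children F:{G}, T:{T} ∪→ {G,T}; cost 1
[col 2] FOT: children FT:{G,T}, O:{G} ∩→ {G}; cost 0
[col 2] GK: children G:{C}, K:{T} ∪→ {C,T}; cost 1
[col 2] GJK: children GK:{C,T}, J:{T} ∩→ {T}; cost 0
[col 2] FGJKOT: children FOT:{G}, GJK:{T} ∪→ {G,T}; cost 1
[col 3] FT: children F:{T}, T:{C} ∪→ {C,T}; cost 1
[col 3] FOT: children FT:{C,T}, O:{T} ∩→ {T}; cost 0
[col 3] GK: children G:{G}, K:{A} ∪→ {A,G}; cost 1
[col 3] GJK: children GK:{A,G}, J:{C} ∪→ {A,C,G}; cost 1
[col 3] FGJKOT: children FOT:{T}, GJK:{A,C,G} ∪→ {A,C,G,T}; cost 1
[col 4] FT: children F:{G}, T:{T} ∪→ {G,T}; cost 1
[col 4] FOT: children FT:{G,T}, O:{T} ∩→ {T}; cost 0
[col 4] GK: children G:{C}, K:{T} ∪→ {C,T}; cost 1
[col 4] GJK: children GK:{C,T}, J:{T} ∩→ {T}; cost 0
[col 4] FGJKOT: children FOT:{T}, GJK:{T} ∩→ {T}; cost 0
per-site changes: [4, 3, 3, 4, 2]; total = 16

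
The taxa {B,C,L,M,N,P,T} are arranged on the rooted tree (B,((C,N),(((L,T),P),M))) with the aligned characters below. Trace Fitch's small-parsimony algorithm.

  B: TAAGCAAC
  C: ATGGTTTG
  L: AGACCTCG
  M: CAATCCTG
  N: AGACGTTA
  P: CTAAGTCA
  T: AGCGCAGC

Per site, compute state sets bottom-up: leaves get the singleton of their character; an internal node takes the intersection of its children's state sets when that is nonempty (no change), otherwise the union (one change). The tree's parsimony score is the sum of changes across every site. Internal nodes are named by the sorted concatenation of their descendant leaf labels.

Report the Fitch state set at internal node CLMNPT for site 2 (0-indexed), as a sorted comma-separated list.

[col 0] CN: children C:{A}, N:{A} ∩→ {A}; cost 0
[col 0] LT: children L:{A}, T:{A} ∩→ {A}; cost 0
[col 0] LPT: children LT:{A}, P:{C} ∪→ {A,C}; cost 1
[col 0] LMPT: children LPT:{A,C}, M:{C} ∩→ {C}; cost 0
[col 0] CLMNPT: children CN:{A}, LMPT:{C} ∪→ {A,C}; cost 1
[col 0] BCLMNPT: children B:{T}, CLMNPT:{A,C} ∪→ {A,C,T}; cost 1
[col 1] CN: children C:{T}, N:{G} ∪→ {G,T}; cost 1
[col 1] LT: children L:{G}, T:{G} ∩→ {G}; cost 0
[col 1] LPT: children LT:{G}, P:{T} ∪→ {G,T}; cost 1
[col 1] LMPT: children LPT:{G,T}, M:{A} ∪→ {A,G,T}; cost 1
[col 1] CLMNPT: children CN:{G,T}, LMPT:{A,G,T} ∩→ {G,T}; cost 0
[col 1] BCLMNPT: children B:{A}, CLMNPT:{G,T} ∪→ {A,G,T}; cost 1
[col 2] CN: children C:{G}, N:{A} ∪→ {A,G}; cost 1
[col 2] LT: children L:{A}, T:{C} ∪→ {A,C}; cost 1
[col 2] LPT: children LT:{A,C}, P:{A} ∩→ {A}; cost 0
[col 2] LMPT: children LPT:{A}, M:{A} ∩→ {A}; cost 0
[col 2] CLMNPT: children CN:{A,G}, LMPT:{A} ∩→ {A}; cost 0
[col 2] BCLMNPT: children B:{A}, CLMNPT:{A} ∩→ {A}; cost 0
[col 3] CN: children C:{G}, N:{C} ∪→ {C,G}; cost 1
[col 3] LT: children L:{C}, T:{G} ∪→ {C,G}; cost 1
[col 3] LPT: children LT:{C,G}, P:{A} ∪→ {A,C,G}; cost 1
[col 3] LMPT: children LPT:{A,C,G}, M:{T} ∪→ {A,C,G,T}; cost 1
[col 3] CLMNPT: children CN:{C,G}, LMPT:{A,C,G,T} ∩→ {C,G}; cost 0
[col 3] BCLMNPT: children B:{G}, CLMNPT:{C,G} ∩→ {G}; cost 0
[col 4] CN: children C:{T}, N:{G} ∪→ {G,T}; cost 1
[col 4] LT: children L:{C}, T:{C} ∩→ {C}; cost 0
[col 4] LPT: children LT:{C}, P:{G} ∪→ {C,G}; cost 1
[col 4] LMPT: children LPT:{C,G}, M:{C} ∩→ {C}; cost 0
[col 4] CLMNPT: children CN:{G,T}, LMPT:{C} ∪→ {C,G,T}; cost 1
[col 4] BCLMNPT: children B:{C}, CLMNPT:{C,G,T} ∩→ {C}; cost 0
[col 5] CN: children C:{T}, N:{T} ∩→ {T}; cost 0
[col 5] LT: children L:{T}, T:{A} ∪→ {A,T}; cost 1
[col 5] LPT: children LT:{A,T}, P:{T} ∩→ {T}; cost 0
[col 5] LMPT: children LPT:{T}, M:{C} ∪→ {C,T}; cost 1
[col 5] CLMNPT: children CN:{T}, LMPT:{C,T} ∩→ {T}; cost 0
[col 5] BCLMNPT: children B:{A}, CLMNPT:{T} ∪→ {A,T}; cost 1
[col 6] CN: children C:{T}, N:{T} ∩→ {T}; cost 0
[col 6] LT: children L:{C}, T:{G} ∪→ {C,G}; cost 1
[col 6] LPT: children LT:{C,G}, P:{C} ∩→ {C}; cost 0
[col 6] LMPT: children LPT:{C}, M:{T} ∪→ {C,T}; cost 1
[col 6] CLMNPT: children CN:{T}, LMPT:{C,T} ∩→ {T}; cost 0
[col 6] BCLMNPT: children B:{A}, CLMNPT:{T} ∪→ {A,T}; cost 1
[col 7] CN: children C:{G}, N:{A} ∪→ {A,G}; cost 1
[col 7] LT: children L:{G}, T:{C} ∪→ {C,G}; cost 1
[col 7] LPT: children LT:{C,G}, P:{A} ∪→ {A,C,G}; cost 1
[col 7] LMPT: children LPT:{A,C,G}, M:{G} ∩→ {G}; cost 0
[col 7] CLMNPT: children CN:{A,G}, LMPT:{G} ∩→ {G}; cost 0
[col 7] BCLMNPT: children B:{C}, CLMNPT:{G} ∪→ {C,G}; cost 1
per-site changes: [3, 4, 2, 4, 3, 3, 3, 4]; total = 26

A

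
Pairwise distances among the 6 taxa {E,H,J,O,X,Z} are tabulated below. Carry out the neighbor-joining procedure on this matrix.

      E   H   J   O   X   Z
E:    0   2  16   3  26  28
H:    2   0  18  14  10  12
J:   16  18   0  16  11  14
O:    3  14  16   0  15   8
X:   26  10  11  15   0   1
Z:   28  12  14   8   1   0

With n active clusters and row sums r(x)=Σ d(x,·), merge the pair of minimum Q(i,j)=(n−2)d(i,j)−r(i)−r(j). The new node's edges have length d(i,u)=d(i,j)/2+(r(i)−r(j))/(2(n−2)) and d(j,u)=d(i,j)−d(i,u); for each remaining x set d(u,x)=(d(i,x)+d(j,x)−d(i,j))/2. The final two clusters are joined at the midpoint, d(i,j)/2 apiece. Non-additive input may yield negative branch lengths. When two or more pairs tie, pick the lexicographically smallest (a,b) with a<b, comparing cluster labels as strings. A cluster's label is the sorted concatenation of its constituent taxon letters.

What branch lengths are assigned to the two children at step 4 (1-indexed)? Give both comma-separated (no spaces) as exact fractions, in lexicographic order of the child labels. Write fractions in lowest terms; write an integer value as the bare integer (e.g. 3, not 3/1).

41/8,3/8

iteration 1: select E,H (d=2, Q=-123); attach at lengths (27/8, -11/8); label the merged cluster EH
  updated: d(EH,J)=16, d(EH,O)=15/2, d(EH,X)=17, d(EH,Z)=19
iteration 2: select EH,O (d=15/2, Q=-167/2); attach at lengths (71/12, 19/12); label the merged cluster EHO
  updated: d(EHO,J)=49/4, d(EHO,X)=49/4, d(EHO,Z)=39/4
iteration 3: select EHO,J (d=49/4, Q=-47); attach at lengths (43/8, 55/8); label the merged cluster EHJO
  updated: d(EHJO,X)=11/2, d(EHJO,Z)=23/4
iteration 4: select EHJO,X (d=11/2, Q=-49/4); attach at lengths (41/8, 3/8); label the merged cluster EHJOX
  updated: d(EHJOX,Z)=5/8
iteration 5: select EHJOX,Z (d=5/8); attach at lengths (5/16, 5/16); label the merged cluster EHJOXZ
final tree: (((((E:27/8,H:-11/8):71/12,O:19/12):43/8,J:55/8):41/8,X:3/8):5/16,Z:5/16)
total length: 223/8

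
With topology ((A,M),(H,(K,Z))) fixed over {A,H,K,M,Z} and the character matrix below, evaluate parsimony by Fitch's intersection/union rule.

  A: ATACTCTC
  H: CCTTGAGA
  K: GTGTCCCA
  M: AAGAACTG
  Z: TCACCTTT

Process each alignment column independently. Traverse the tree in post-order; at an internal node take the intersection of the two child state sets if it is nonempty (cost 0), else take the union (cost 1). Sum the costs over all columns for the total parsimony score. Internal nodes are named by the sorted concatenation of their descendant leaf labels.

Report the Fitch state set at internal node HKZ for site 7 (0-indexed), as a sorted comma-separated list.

A

site 0, node AM: A={A} ∩ M={A} → {A} (+0)
site 0, node KZ: K={G} ∪ Z={T} → {G,T} (+1)
site 0, node HKZ: H={C} ∪ KZ={G,T} → {C,G,T} (+1)
site 0, node AHKMZ: AM={A} ∪ HKZ={C,G,T} → {A,C,G,T} (+1)
site 1, node AM: A={T} ∪ M={A} → {A,T} (+1)
site 1, node KZ: K={T} ∪ Z={C} → {C,T} (+1)
site 1, node HKZ: H={C} ∩ KZ={C,T} → {C} (+0)
site 1, node AHKMZ: AM={A,T} ∪ HKZ={C} → {A,C,T} (+1)
site 2, node AM: A={A} ∪ M={G} → {A,G} (+1)
site 2, node KZ: K={G} ∪ Z={A} → {A,G} (+1)
site 2, node HKZ: H={T} ∪ KZ={A,G} → {A,G,T} (+1)
site 2, node AHKMZ: AM={A,G} ∩ HKZ={A,G,T} → {A,G} (+0)
site 3, node AM: A={C} ∪ M={A} → {A,C} (+1)
site 3, node KZ: K={T} ∪ Z={C} → {C,T} (+1)
site 3, node HKZ: H={T} ∩ KZ={C,T} → {T} (+0)
site 3, node AHKMZ: AM={A,C} ∪ HKZ={T} → {A,C,T} (+1)
site 4, node AM: A={T} ∪ M={A} → {A,T} (+1)
site 4, node KZ: K={C} ∩ Z={C} → {C} (+0)
site 4, node HKZ: H={G} ∪ KZ={C} → {C,G} (+1)
site 4, node AHKMZ: AM={A,T} ∪ HKZ={C,G} → {A,C,G,T} (+1)
site 5, node AM: A={C} ∩ M={C} → {C} (+0)
site 5, node KZ: K={C} ∪ Z={T} → {C,T} (+1)
site 5, node HKZ: H={A} ∪ KZ={C,T} → {A,C,T} (+1)
site 5, node AHKMZ: AM={C} ∩ HKZ={A,C,T} → {C} (+0)
site 6, node AM: A={T} ∩ M={T} → {T} (+0)
site 6, node KZ: K={C} ∪ Z={T} → {C,T} (+1)
site 6, node HKZ: H={G} ∪ KZ={C,T} → {C,G,T} (+1)
site 6, node AHKMZ: AM={T} ∩ HKZ={C,G,T} → {T} (+0)
site 7, node AM: A={C} ∪ M={G} → {C,G} (+1)
site 7, node KZ: K={A} ∪ Z={T} → {A,T} (+1)
site 7, node HKZ: H={A} ∩ KZ={A,T} → {A} (+0)
site 7, node AHKMZ: AM={C,G} ∪ HKZ={A} → {A,C,G} (+1)
per-site changes: [3, 3, 3, 3, 3, 2, 2, 3]; total = 22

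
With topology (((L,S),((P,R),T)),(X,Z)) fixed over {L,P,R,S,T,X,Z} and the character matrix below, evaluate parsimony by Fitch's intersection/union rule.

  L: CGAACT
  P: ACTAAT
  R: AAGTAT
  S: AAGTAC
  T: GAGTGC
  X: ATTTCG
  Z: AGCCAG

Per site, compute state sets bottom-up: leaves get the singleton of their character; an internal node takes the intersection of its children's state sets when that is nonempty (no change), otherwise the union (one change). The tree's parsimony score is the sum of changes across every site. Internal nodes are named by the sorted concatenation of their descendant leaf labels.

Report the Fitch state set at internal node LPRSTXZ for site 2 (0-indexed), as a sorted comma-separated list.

C,G,T

[col 0] LS: children L:{C}, S:{A} ∪→ {A,C}; cost 1
[col 0] PR: children P:{A}, R:{A} ∩→ {A}; cost 0
[col 0] PRT: children PR:{A}, T:{G} ∪→ {A,G}; cost 1
[col 0] LPRST: children LS:{A,C}, PRT:{A,G} ∩→ {A}; cost 0
[col 0] XZ: children X:{A}, Z:{A} ∩→ {A}; cost 0
[col 0] LPRSTXZ: children LPRST:{A}, XZ:{A} ∩→ {A}; cost 0
[col 1] LS: children L:{G}, S:{A} ∪→ {A,G}; cost 1
[col 1] PR: children P:{C}, R:{A} ∪→ {A,C}; cost 1
[col 1] PRT: children PR:{A,C}, T:{A} ∩→ {A}; cost 0
[col 1] LPRST: children LS:{A,G}, PRT:{A} ∩→ {A}; cost 0
[col 1] XZ: children X:{T}, Z:{G} ∪→ {G,T}; cost 1
[col 1] LPRSTXZ: children LPRST:{A}, XZ:{G,T} ∪→ {A,G,T}; cost 1
[col 2] LS: children L:{A}, S:{G} ∪→ {A,G}; cost 1
[col 2] PR: children P:{T}, R:{G} ∪→ {G,T}; cost 1
[col 2] PRT: children PR:{G,T}, T:{G} ∩→ {G}; cost 0
[col 2] LPRST: children LS:{A,G}, PRT:{G} ∩→ {G}; cost 0
[col 2] XZ: children X:{T}, Z:{C} ∪→ {C,T}; cost 1
[col 2] LPRSTXZ: children LPRST:{G}, XZ:{C,T} ∪→ {C,G,T}; cost 1
[col 3] LS: children L:{A}, S:{T} ∪→ {A,T}; cost 1
[col 3] PR: children P:{A}, R:{T} ∪→ {A,T}; cost 1
[col 3] PRT: children PR:{A,T}, T:{T} ∩→ {T}; cost 0
[col 3] LPRST: children LS:{A,T}, PRT:{T} ∩→ {T}; cost 0
[col 3] XZ: children X:{T}, Z:{C} ∪→ {C,T}; cost 1
[col 3] LPRSTXZ: children LPRST:{T}, XZ:{C,T} ∩→ {T}; cost 0
[col 4] LS: children L:{C}, S:{A} ∪→ {A,C}; cost 1
[col 4] PR: children P:{A}, R:{A} ∩→ {A}; cost 0
[col 4] PRT: children PR:{A}, T:{G} ∪→ {A,G}; cost 1
[col 4] LPRST: children LS:{A,C}, PRT:{A,G} ∩→ {A}; cost 0
[col 4] XZ: children X:{C}, Z:{A} ∪→ {A,C}; cost 1
[col 4] LPRSTXZ: children LPRST:{A}, XZ:{A,C} ∩→ {A}; cost 0
[col 5] LS: children L:{T}, S:{C} ∪→ {C,T}; cost 1
[col 5] PR: children P:{T}, R:{T} ∩→ {T}; cost 0
[col 5] PRT: children PR:{T}, T:{C} ∪→ {C,T}; cost 1
[col 5] LPRST: children LS:{C,T}, PRT:{C,T} ∩→ {C,T}; cost 0
[col 5] XZ: children X:{G}, Z:{G} ∩→ {G}; cost 0
[col 5] LPRSTXZ: children LPRST:{C,T}, XZ:{G} ∪→ {C,G,T}; cost 1
per-site changes: [2, 4, 4, 3, 3, 3]; total = 19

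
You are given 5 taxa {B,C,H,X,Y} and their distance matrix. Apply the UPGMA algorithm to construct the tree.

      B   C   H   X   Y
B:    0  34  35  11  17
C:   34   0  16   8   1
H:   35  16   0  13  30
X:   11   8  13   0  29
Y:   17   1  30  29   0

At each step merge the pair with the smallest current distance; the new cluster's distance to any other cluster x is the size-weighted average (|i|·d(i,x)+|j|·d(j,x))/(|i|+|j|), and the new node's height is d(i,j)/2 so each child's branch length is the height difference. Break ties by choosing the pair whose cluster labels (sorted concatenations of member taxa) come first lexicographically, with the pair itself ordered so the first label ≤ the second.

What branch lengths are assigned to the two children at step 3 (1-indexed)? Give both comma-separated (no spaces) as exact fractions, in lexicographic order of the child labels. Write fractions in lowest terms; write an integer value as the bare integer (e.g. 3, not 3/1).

11/2,21/2

step 1: merge (C,Y) at d=1; branch lengths C→1/2, Y→1/2; new cluster CY
  updated: d(B,CY)=51/2, d(CY,H)=23, d(CY,X)=37/2
step 2: merge (B,X) at d=11; branch lengths B→11/2, X→11/2; new cluster BX
  updated: d(BX,CY)=22, d(BX,H)=24
step 3: merge (BX,CY) at d=22; branch lengths BX→11/2, CY→21/2; new cluster BCXY
  updated: d(BCXY,H)=47/2
step 4: merge (BCXY,H) at d=47/2; branch lengths BCXY→3/4, H→47/4; new cluster BCHXY
final tree: (((B:11/2,X:11/2):11/2,(C:1/2,Y:1/2):21/2):3/4,H:47/4)
total length: 81/2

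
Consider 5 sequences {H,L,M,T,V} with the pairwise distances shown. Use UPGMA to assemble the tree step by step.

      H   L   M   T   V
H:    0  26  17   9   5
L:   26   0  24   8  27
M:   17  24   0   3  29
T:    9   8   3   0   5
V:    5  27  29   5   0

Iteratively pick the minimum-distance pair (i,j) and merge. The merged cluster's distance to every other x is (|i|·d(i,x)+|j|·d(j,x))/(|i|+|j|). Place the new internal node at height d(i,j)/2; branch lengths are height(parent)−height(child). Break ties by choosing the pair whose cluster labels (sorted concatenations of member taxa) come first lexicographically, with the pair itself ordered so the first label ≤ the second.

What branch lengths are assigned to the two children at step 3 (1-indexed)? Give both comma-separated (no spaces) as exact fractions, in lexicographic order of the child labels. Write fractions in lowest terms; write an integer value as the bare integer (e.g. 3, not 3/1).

step 1: merge (M,T) at d=3; branch lengths M→3/2, T→3/2; new cluster MT
  updated: d(H,MT)=13, d(L,MT)=16, d(MT,V)=17
step 2: merge (H,V) at d=5; branch lengths H→5/2, V→5/2; new cluster HV
  updated: d(HV,L)=53/2, d(HV,MT)=15
step 3: merge (HV,MT) at d=15; branch lengths HV→5, MT→6; new cluster HMTV
  updated: d(HMTV,L)=85/4
step 4: merge (HMTV,L) at d=85/4; branch lengths HMTV→25/8, L→85/8; new cluster HLMTV
final tree: (((H:5/2,V:5/2):5,(M:3/2,T:3/2):6):25/8,L:85/8)
total length: 131/4

5,6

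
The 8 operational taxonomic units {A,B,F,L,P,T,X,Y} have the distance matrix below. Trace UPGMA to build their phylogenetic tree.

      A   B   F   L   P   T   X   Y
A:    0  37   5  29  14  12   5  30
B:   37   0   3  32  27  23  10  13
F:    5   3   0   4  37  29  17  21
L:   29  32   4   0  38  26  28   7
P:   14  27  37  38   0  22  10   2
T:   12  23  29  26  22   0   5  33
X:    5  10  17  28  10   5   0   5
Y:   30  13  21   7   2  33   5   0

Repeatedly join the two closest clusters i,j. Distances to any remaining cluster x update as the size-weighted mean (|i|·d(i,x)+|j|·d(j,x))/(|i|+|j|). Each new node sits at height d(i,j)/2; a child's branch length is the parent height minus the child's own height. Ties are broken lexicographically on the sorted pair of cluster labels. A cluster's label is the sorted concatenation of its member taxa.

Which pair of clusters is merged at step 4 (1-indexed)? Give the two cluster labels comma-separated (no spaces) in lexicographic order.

step 1: merge (P,Y) at d=2; branch lengths P→1, Y→1; new cluster PY
  updated: d(A,PY)=22, d(B,PY)=20, d(F,PY)=29, d(L,PY)=45/2, d(PY,T)=55/2, d(PY,X)=15/2
step 2: merge (B,F) at d=3; branch lengths B→3/2, F→3/2; new cluster BF
  updated: d(A,BF)=21, d(BF,L)=18, d(BF,PY)=49/2, d(BF,T)=26, d(BF,X)=27/2
step 3: merge (A,X) at d=5; branch lengths A→5/2, X→5/2; new cluster AX
  updated: d(AX,BF)=69/4, d(AX,L)=57/2, d(AX,PY)=59/4, d(AX,T)=17/2
step 4: merge (AX,T) at d=17/2; branch lengths AX→7/4, T→17/4; new cluster ATX
  updated: d(ATX,BF)=121/6, d(ATX,L)=83/3, d(ATX,PY)=19
step 5: merge (BF,L) at d=18; branch lengths BF→15/2, L→9; new cluster BFL
  updated: d(ATX,BFL)=68/3, d(BFL,PY)=143/6
step 6: merge (ATX,PY) at d=19; branch lengths ATX→21/4, PY→17/2; new cluster APTXY
  updated: d(APTXY,BFL)=347/15
step 7: merge (APTXY,BFL) at d=347/15; branch lengths APTXY→31/15, BFL→77/30; new cluster ABFLPTXY
final tree: ((((A:5/2,X:5/2):7/4,T:17/4):21/4,(P:1,Y:1):17/2):31/15,((B:3/2,F:3/2):15/2,L:9):77/30)
total length: 3053/60

AX,T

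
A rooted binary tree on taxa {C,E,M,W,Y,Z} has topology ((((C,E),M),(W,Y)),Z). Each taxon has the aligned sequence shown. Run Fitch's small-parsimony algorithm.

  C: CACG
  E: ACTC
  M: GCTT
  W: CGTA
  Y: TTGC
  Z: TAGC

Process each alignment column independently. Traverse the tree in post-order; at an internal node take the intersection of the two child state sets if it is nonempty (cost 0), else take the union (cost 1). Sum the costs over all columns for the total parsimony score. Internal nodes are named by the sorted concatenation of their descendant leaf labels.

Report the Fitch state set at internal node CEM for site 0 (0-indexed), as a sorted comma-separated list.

A,C,G

CE@0: {C} ∪ {A} = {A,C} (union, +1)
CEM@0: {A,C} ∪ {G} = {A,C,G} (union, +1)
WY@0: {C} ∪ {T} = {C,T} (union, +1)
CEMWY@0: {A,C,G} ∩ {C,T} = {C} (intersection, +0)
CEMWYZ@0: {C} ∪ {T} = {C,T} (union, +1)
CE@1: {A} ∪ {C} = {A,C} (union, +1)
CEM@1: {A,C} ∩ {C} = {C} (intersection, +0)
WY@1: {G} ∪ {T} = {G,T} (union, +1)
CEMWY@1: {C} ∪ {G,T} = {C,G,T} (union, +1)
CEMWYZ@1: {C,G,T} ∪ {A} = {A,C,G,T} (union, +1)
CE@2: {C} ∪ {T} = {C,T} (union, +1)
CEM@2: {C,T} ∩ {T} = {T} (intersection, +0)
WY@2: {T} ∪ {G} = {G,T} (union, +1)
CEMWY@2: {T} ∩ {G,T} = {T} (intersection, +0)
CEMWYZ@2: {T} ∪ {G} = {G,T} (union, +1)
CE@3: {G} ∪ {C} = {C,G} (union, +1)
CEM@3: {C,G} ∪ {T} = {C,G,T} (union, +1)
WY@3: {A} ∪ {C} = {A,C} (union, +1)
CEMWY@3: {C,G,T} ∩ {A,C} = {C} (intersection, +0)
CEMWYZ@3: {C} ∩ {C} = {C} (intersection, +0)
per-site changes: [4, 4, 3, 3]; total = 14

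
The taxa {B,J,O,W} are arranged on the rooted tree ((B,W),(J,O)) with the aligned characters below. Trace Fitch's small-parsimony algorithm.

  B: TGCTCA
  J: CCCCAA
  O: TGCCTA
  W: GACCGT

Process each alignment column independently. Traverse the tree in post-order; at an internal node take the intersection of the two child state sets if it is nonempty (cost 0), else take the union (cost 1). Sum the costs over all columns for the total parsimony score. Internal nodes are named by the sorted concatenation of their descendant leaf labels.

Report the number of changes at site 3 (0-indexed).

1

BW@0: {T} ∪ {G} = {G,T} (union, +1)
JO@0: {C} ∪ {T} = {C,T} (union, +1)
BJOW@0: {G,T} ∩ {C,T} = {T} (intersection, +0)
BW@1: {G} ∪ {A} = {A,G} (union, +1)
JO@1: {C} ∪ {G} = {C,G} (union, +1)
BJOW@1: {A,G} ∩ {C,G} = {G} (intersection, +0)
BW@2: {C} ∩ {C} = {C} (intersection, +0)
JO@2: {C} ∩ {C} = {C} (intersection, +0)
BJOW@2: {C} ∩ {C} = {C} (intersection, +0)
BW@3: {T} ∪ {C} = {C,T} (union, +1)
JO@3: {C} ∩ {C} = {C} (intersection, +0)
BJOW@3: {C,T} ∩ {C} = {C} (intersection, +0)
BW@4: {C} ∪ {G} = {C,G} (union, +1)
JO@4: {A} ∪ {T} = {A,T} (union, +1)
BJOW@4: {C,G} ∪ {A,T} = {A,C,G,T} (union, +1)
BW@5: {A} ∪ {T} = {A,T} (union, +1)
JO@5: {A} ∩ {A} = {A} (intersection, +0)
BJOW@5: {A,T} ∩ {A} = {A} (intersection, +0)
per-site changes: [2, 2, 0, 1, 3, 1]; total = 9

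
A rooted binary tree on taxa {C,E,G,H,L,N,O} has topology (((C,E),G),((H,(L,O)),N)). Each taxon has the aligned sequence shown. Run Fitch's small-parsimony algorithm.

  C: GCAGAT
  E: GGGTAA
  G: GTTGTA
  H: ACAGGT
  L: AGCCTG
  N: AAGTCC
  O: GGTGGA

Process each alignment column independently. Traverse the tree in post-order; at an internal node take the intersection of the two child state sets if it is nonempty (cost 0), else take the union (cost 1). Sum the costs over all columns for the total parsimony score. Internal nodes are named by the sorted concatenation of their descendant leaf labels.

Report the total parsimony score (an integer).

[col 0] CE: children C:{G}, E:{G} ∩→ {G}; cost 0
[col 0] CEG: children CE:{G}, G:{G} ∩→ {G}; cost 0
[col 0] LO: children L:{A}, O:{G} ∪→ {A,G}; cost 1
[col 0] HLO: children H:{A}, LO:{A,G} ∩→ {A}; cost 0
[col 0] HLNO: children HLO:{A}, N:{A} ∩→ {A}; cost 0
[col 0] CEGHLNO: children CEG:{G}, HLNO:{A} ∪→ {A,G}; cost 1
[col 1] CE: children C:{C}, E:{G} ∪→ {C,G}; cost 1
[col 1] CEG: children CE:{C,G}, G:{T} ∪→ {C,G,T}; cost 1
[col 1] LO: children L:{G}, O:{G} ∩→ {G}; cost 0
[col 1] HLO: children H:{C}, LO:{G} ∪→ {C,G}; cost 1
[col 1] HLNO: children HLO:{C,G}, N:{A} ∪→ {A,C,G}; cost 1
[col 1] CEGHLNO: children CEG:{C,G,T}, HLNO:{A,C,G} ∩→ {C,G}; cost 0
[col 2] CE: children C:{A}, E:{G} ∪→ {A,G}; cost 1
[col 2] CEG: children CE:{A,G}, G:{T} ∪→ {A,G,T}; cost 1
[col 2] LO: children L:{C}, O:{T} ∪→ {C,T}; cost 1
[col 2] HLO: children H:{A}, LO:{C,T} ∪→ {A,C,T}; cost 1
[col 2] HLNO: children HLO:{A,C,T}, N:{G} ∪→ {A,C,G,T}; cost 1
[col 2] CEGHLNO: children CEG:{A,G,T}, HLNO:{A,C,G,T} ∩→ {A,G,T}; cost 0
[col 3] CE: children C:{G}, E:{T} ∪→ {G,T}; cost 1
[col 3] CEG: children CE:{G,T}, G:{G} ∩→ {G}; cost 0
[col 3] LO: children L:{C}, O:{G} ∪→ {C,G}; cost 1
[col 3] HLO: children H:{G}, LO:{C,G} ∩→ {G}; cost 0
[col 3] HLNO: children HLO:{G}, N:{T} ∪→ {G,T}; cost 1
[col 3] CEGHLNO: children CEG:{G}, HLNO:{G,T} ∩→ {G}; cost 0
[col 4] CE: children C:{A}, E:{A} ∩→ {A}; cost 0
[col 4] CEG: children CE:{A}, G:{T} ∪→ {A,T}; cost 1
[col 4] LO: children L:{T}, O:{G} ∪→ {G,T}; cost 1
[col 4] HLO: children H:{G}, LO:{G,T} ∩→ {G}; cost 0
[col 4] HLNO: children HLO:{G}, N:{C} ∪→ {C,G}; cost 1
[col 4] CEGHLNO: children CEG:{A,T}, HLNO:{C,G} ∪→ {A,C,G,T}; cost 1
[col 5] CE: children C:{T}, E:{A} ∪→ {A,T}; cost 1
[col 5] CEG: children CE:{A,T}, G:{A} ∩→ {A}; cost 0
[col 5] LO: children L:{G}, O:{A} ∪→ {A,G}; cost 1
[col 5] HLO: children H:{T}, LO:{A,G} ∪→ {A,G,T}; cost 1
[col 5] HLNO: children HLO:{A,G,T}, N:{C} ∪→ {A,C,G,T}; cost 1
[col 5] CEGHLNO: children CEG:{A}, HLNO:{A,C,G,T} ∩→ {A}; cost 0
per-site changes: [2, 4, 5, 3, 4, 4]; total = 22

22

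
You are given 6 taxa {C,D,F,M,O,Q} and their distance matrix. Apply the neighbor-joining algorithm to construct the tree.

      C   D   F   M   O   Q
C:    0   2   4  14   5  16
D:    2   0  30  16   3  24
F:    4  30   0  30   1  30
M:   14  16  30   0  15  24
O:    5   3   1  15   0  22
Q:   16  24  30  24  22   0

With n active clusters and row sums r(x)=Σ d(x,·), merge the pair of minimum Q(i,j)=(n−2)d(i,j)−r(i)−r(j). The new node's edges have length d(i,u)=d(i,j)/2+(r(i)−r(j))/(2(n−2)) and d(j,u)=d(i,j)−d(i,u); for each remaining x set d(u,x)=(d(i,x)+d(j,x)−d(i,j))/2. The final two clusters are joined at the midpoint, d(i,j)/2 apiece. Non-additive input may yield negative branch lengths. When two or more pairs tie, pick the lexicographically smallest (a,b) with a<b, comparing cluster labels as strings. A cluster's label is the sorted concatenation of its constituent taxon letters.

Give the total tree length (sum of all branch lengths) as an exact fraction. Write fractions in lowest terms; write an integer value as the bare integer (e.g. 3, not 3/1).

627/16

step 1: merge (F,O) at d=1, Q=-137; branch lengths F→53/8, O→-45/8; new cluster FO
  updated: d(C,FO)=4, d(D,FO)=16, d(FO,M)=22, d(FO,Q)=51/2
step 2: merge (M,Q) at d=24, Q=-187/2; branch lengths M→39/4, Q→57/4; new cluster MQ
  updated: d(C,MQ)=3, d(D,MQ)=8, d(FO,MQ)=47/4
step 3: merge (C,FO) at d=4, Q=-131/4; branch lengths C→-59/16, FO→123/16; new cluster CFO
  updated: d(CFO,D)=7, d(CFO,MQ)=43/8
step 4: merge (CFO,D) at d=7, Q=-163/8; branch lengths CFO→35/16, D→77/16; new cluster CDFO
  updated: d(CDFO,MQ)=51/16
step 5: merge (CDFO,MQ) at d=51/16; branch lengths CDFO→51/32, MQ→51/32; new cluster CDFMOQ
final tree: (((C:-59/16,(F:53/8,O:-45/8):123/16):35/16,D:77/16):51/32,(M:39/4,Q:57/4):51/32)
total length: 627/16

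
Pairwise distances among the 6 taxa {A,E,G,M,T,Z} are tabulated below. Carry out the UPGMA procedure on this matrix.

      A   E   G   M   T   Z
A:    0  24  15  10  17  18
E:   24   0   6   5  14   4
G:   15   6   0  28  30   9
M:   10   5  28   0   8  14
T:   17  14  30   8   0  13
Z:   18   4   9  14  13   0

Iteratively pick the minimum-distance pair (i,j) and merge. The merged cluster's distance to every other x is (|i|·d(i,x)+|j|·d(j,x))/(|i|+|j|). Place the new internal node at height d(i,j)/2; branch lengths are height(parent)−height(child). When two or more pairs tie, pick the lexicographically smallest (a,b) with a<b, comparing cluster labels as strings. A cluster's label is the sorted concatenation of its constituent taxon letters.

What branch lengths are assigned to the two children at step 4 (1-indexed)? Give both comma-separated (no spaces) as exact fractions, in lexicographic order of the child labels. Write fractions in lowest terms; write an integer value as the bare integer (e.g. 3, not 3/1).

27/4,11/4

iteration 1: select E,Z (d=4); attach at lengths (2, 2); label the merged cluster EZ
  updated: d(A,EZ)=21, d(EZ,G)=15/2, d(EZ,M)=19/2, d(EZ,T)=27/2
iteration 2: select EZ,G (d=15/2); attach at lengths (7/4, 15/4); label the merged cluster EGZ
  updated: d(A,EGZ)=19, d(EGZ,M)=47/3, d(EGZ,T)=19
iteration 3: select M,T (d=8); attach at lengths (4, 4); label the merged cluster MT
  updated: d(A,MT)=27/2, d(EGZ,MT)=52/3
iteration 4: select A,MT (d=27/2); attach at lengths (27/4, 11/4); label the merged cluster AMT
  updated: d(AMT,EGZ)=161/9
iteration 5: select AMT,EGZ (d=161/9); attach at lengths (79/36, 187/36); label the merged cluster AEGMTZ
final tree: ((A:27/4,(M:4,T:4):11/4):79/36,((E:2,Z:2):7/4,G:15/4):187/36)
total length: 619/18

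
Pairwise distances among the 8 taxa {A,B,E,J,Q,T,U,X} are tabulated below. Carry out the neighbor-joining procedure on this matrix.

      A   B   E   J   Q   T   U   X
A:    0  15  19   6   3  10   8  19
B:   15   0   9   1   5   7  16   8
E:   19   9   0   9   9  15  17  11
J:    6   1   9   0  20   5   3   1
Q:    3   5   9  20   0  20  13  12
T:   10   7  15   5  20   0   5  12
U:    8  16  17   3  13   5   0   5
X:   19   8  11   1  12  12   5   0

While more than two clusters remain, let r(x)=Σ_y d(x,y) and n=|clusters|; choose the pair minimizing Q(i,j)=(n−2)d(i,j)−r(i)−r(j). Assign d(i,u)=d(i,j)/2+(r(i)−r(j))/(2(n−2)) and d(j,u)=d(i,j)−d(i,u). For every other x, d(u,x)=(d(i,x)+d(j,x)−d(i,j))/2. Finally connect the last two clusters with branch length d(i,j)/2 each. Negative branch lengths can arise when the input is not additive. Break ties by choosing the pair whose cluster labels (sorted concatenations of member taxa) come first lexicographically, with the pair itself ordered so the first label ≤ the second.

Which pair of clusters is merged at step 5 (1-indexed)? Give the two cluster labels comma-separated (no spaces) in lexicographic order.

ABEQ,TU

step 1: merge (A,Q) at d=3, Q=-144; branch lengths A→4/3, Q→5/3; new cluster AQ
  updated: d(AQ,B)=17/2, d(AQ,E)=25/2, d(AQ,J)=23/2, d(AQ,T)=27/2, d(AQ,U)=9, d(AQ,X)=14
step 2: merge (T,U) at d=5, Q=-175/2; branch lengths T→11/4, U→9/4; new cluster TU
  updated: d(AQ,TU)=35/4, d(B,TU)=9, d(E,TU)=27/2, d(J,TU)=3/2, d(TU,X)=6
step 3: merge (AQ,E) at d=25/2, Q=-241/4; branch lengths AQ→201/32, E→199/32; new cluster AEQ
  updated: d(AEQ,B)=5/2, d(AEQ,J)=4, d(AEQ,TU)=39/8, d(AEQ,X)=25/4
step 4: merge (AEQ,B) at d=5/2, Q=-245/8; branch lengths AEQ→37/48, B→83/48; new cluster ABEQ
  updated: d(ABEQ,J)=5/4, d(ABEQ,TU)=91/16, d(ABEQ,X)=47/8
step 5: merge (ABEQ,TU) at d=91/16, Q=-117/8; branch lengths ABEQ→11/4, TU→47/16; new cluster ABEQTU
  updated: d(ABEQTU,J)=-47/32, d(ABEQTU,X)=99/32
step 6: merge (ABEQTU,J) at d=-47/32, Q=-21/8; branch lengths ABEQTU→5/16, J→-57/32; new cluster ABEJQTU
  updated: d(ABEJQTU,X)=89/32
step 7: merge (ABEJQTU,X) at d=89/32; branch lengths ABEJQTU→89/64, X→89/64; new cluster ABEJQTUX
final tree: ((((((A:4/3,Q:5/3):201/32,E:199/32):37/48,B:83/48):11/4,(T:11/4,U:9/4):47/16):5/16,J:-57/32):89/64,X:89/64)
total length: 30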